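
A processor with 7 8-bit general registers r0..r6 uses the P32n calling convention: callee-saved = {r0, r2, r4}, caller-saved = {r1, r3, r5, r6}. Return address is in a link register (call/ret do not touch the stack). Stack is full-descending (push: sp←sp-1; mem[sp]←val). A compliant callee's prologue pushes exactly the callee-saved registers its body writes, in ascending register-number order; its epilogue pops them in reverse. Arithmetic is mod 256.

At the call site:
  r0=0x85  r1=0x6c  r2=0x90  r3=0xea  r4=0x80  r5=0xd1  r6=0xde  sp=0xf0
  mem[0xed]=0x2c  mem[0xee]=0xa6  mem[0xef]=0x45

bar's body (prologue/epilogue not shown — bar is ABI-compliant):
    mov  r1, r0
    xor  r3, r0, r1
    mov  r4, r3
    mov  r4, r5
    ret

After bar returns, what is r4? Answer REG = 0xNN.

prologue: push r4 → mem[0xef]=0x80, sp=0xef
body[0] mov  r1, r0 → r1=0x85
body[1] xor  r3, r0, r1 → r3=0x00
body[2] mov  r4, r3 → r4=0x00
body[3] mov  r4, r5 → r4=0xd1
epilogue: pop r4=0x80, sp=0xf0
r4 is callee-saved → restored

REG = 0x80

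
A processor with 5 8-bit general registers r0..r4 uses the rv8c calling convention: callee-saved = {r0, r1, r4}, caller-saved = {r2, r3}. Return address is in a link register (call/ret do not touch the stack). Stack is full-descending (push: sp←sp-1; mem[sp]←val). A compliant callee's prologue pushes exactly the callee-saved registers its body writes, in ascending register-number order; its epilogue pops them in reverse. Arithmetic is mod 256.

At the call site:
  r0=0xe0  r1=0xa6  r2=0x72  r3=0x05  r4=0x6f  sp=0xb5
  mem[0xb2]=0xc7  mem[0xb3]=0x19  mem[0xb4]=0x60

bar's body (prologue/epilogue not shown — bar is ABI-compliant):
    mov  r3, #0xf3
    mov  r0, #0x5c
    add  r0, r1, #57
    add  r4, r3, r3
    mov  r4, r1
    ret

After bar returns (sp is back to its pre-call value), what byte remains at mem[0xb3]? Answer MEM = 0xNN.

prologue: push r0 -> mem[0xb4]=0xe0, sp=0xb4
prologue: push r4 -> mem[0xb3]=0x6f, sp=0xb3
body[0] mov  r3, #0xf3 -> r3=0xf3
body[1] mov  r0, #0x5c -> r0=0x5c
body[2] add  r0, r1, #57 -> r0=0xdf
body[3] add  r4, r3, r3 -> r4=0xe6
body[4] mov  r4, r1 -> r4=0xa6
epilogue: pop r4=0x6f, sp=0xb4
epilogue: pop r0=0xe0, sp=0xb5
prologue pushed ['r0', 'r4'] at ['0xb4', '0xb3']

MEM = 0x6f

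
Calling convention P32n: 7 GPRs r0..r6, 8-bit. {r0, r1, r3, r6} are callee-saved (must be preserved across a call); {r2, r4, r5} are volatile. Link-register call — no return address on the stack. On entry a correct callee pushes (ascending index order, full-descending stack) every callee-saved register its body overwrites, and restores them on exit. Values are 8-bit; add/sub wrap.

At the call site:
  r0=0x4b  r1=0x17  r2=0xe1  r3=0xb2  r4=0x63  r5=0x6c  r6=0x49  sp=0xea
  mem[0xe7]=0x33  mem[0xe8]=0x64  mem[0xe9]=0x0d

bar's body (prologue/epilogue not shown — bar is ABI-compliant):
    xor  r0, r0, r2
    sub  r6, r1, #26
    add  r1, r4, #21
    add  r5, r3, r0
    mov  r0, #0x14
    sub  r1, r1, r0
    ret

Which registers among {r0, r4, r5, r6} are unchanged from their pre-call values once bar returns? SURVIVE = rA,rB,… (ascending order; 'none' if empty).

SURVIVE = r0,r4,r6

prologue: push r0 -> mem[0xe9]=0x4b, sp=0xe9
prologue: push r1 -> mem[0xe8]=0x17, sp=0xe8
prologue: push r6 -> mem[0xe7]=0x49, sp=0xe7
body[0] xor  r0, r0, r2 -> r0=0xaa
body[1] sub  r6, r1, #26 -> r6=0xfd
body[2] add  r1, r4, #21 -> r1=0x78
body[3] add  r5, r3, r0 -> r5=0x5c
body[4] mov  r0, #0x14 -> r0=0x14
body[5] sub  r1, r1, r0 -> r1=0x64
epilogue: pop r6=0x49, sp=0xe8
epilogue: pop r1=0x17, sp=0xe9
epilogue: pop r0=0x4b, sp=0xea
r0: callee-saved, written=True
r4: caller-saved, written=False
r5: caller-saved, written=True
r6: callee-saved, written=True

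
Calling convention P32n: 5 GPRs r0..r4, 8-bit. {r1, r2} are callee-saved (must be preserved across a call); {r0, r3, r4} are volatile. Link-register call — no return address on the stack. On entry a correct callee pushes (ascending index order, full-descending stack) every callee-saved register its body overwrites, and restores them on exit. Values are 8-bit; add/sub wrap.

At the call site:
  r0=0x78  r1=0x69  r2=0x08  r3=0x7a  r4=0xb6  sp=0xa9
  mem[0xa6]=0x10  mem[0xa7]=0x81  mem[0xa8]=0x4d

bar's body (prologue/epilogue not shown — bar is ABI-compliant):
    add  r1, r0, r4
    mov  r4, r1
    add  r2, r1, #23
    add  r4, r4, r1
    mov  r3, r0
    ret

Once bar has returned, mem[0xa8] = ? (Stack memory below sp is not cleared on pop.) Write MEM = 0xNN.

prologue: push r1 → mem[0xa8]=0x69, sp=0xa8
prologue: push r2 → mem[0xa7]=0x08, sp=0xa7
body[0] add  r1, r0, r4 → r1=0x2e
body[1] mov  r4, r1 → r4=0x2e
body[2] add  r2, r1, #23 → r2=0x45
body[3] add  r4, r4, r1 → r4=0x5c
body[4] mov  r3, r0 → r3=0x78
epilogue: pop r2=0x08, sp=0xa8
epilogue: pop r1=0x69, sp=0xa9
prologue pushed ['r1', 'r2'] at ['0xa8', '0xa7']

MEM = 0x69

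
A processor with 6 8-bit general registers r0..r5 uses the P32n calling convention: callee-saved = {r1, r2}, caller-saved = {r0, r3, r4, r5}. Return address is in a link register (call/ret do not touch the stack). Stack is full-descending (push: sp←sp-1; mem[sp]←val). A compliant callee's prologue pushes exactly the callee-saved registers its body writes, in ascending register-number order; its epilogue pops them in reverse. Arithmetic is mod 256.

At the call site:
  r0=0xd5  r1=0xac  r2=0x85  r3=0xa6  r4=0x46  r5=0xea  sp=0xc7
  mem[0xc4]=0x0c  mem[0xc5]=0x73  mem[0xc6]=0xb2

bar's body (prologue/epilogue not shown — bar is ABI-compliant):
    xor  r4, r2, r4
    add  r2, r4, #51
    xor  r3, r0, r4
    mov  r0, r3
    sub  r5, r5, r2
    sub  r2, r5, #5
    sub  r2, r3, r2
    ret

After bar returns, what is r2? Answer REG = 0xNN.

REG = 0x85

prologue: push r2 → mem[0xc6]=0x85, sp=0xc6
body[0] xor  r4, r2, r4 → r4=0xc3
body[1] add  r2, r4, #51 → r2=0xf6
body[2] xor  r3, r0, r4 → r3=0x16
body[3] mov  r0, r3 → r0=0x16
body[4] sub  r5, r5, r2 → r5=0xf4
body[5] sub  r2, r5, #5 → r2=0xef
body[6] sub  r2, r3, r2 → r2=0x27
epilogue: pop r2=0x85, sp=0xc7
r2 is callee-saved → restored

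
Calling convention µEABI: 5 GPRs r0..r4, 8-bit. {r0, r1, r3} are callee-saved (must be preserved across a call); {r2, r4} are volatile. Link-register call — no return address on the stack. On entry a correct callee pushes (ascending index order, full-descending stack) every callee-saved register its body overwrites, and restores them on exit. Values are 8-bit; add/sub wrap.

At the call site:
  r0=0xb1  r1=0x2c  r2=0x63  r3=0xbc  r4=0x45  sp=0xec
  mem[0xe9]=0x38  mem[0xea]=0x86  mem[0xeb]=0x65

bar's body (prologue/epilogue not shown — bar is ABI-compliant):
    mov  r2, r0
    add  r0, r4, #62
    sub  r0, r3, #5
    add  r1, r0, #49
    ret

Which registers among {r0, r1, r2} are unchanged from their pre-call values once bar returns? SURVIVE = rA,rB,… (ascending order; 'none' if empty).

SURVIVE = r0,r1

prologue: push r0 -> mem[0xeb]=0xb1, sp=0xeb
prologue: push r1 -> mem[0xea]=0x2c, sp=0xea
body[0] mov  r2, r0 -> r2=0xb1
body[1] add  r0, r4, #62 -> r0=0x83
body[2] sub  r0, r3, #5 -> r0=0xb7
body[3] add  r1, r0, #49 -> r1=0xe8
epilogue: pop r1=0x2c, sp=0xeb
epilogue: pop r0=0xb1, sp=0xec
r0: callee-saved, written=True
r1: callee-saved, written=True
r2: caller-saved, written=True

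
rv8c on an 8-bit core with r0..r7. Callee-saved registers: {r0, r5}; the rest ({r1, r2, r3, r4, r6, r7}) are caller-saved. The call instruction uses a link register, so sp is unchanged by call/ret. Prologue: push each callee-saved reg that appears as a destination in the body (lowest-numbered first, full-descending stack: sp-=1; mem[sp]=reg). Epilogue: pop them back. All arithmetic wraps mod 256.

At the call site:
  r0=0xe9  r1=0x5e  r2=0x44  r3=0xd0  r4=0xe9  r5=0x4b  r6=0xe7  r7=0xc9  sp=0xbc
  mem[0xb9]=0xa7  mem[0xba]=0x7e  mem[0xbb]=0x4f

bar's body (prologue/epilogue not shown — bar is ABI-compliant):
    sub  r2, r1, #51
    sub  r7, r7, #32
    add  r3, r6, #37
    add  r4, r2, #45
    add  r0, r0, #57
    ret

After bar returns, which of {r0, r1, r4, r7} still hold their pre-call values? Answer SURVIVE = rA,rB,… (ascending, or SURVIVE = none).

prologue: push r0 → mem[0xbb]=0xe9, sp=0xbb
body[0] sub  r2, r1, #51 → r2=0x2b
body[1] sub  r7, r7, #32 → r7=0xa9
body[2] add  r3, r6, #37 → r3=0x0c
body[3] add  r4, r2, #45 → r4=0x58
body[4] add  r0, r0, #57 → r0=0x22
epilogue: pop r0=0xe9, sp=0xbc
r0: callee-saved, written=True
r1: caller-saved, written=False
r4: caller-saved, written=True
r7: caller-saved, written=True

SURVIVE = r0,r1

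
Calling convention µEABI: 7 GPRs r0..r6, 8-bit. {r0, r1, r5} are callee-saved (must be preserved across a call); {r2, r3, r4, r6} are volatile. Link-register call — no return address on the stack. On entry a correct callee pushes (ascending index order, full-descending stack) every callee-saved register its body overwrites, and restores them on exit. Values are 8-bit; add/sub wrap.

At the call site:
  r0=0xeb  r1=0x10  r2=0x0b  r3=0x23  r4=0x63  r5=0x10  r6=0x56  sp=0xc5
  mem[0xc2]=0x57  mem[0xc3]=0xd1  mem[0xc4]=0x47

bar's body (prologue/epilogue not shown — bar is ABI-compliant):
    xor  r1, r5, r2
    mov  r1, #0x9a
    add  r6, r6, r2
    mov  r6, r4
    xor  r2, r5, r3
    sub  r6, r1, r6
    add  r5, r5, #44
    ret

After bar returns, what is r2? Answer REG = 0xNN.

prologue: push r1 → mem[0xc4]=0x10, sp=0xc4
prologue: push r5 → mem[0xc3]=0x10, sp=0xc3
body[0] xor  r1, r5, r2 → r1=0x1b
body[1] mov  r1, #0x9a → r1=0x9a
body[2] add  r6, r6, r2 → r6=0x61
body[3] mov  r6, r4 → r6=0x63
body[4] xor  r2, r5, r3 → r2=0x33
body[5] sub  r6, r1, r6 → r6=0x37
body[6] add  r5, r5, #44 → r5=0x3c
epilogue: pop r5=0x10, sp=0xc4
epilogue: pop r1=0x10, sp=0xc5
r2 is caller-saved → body value

REG = 0x33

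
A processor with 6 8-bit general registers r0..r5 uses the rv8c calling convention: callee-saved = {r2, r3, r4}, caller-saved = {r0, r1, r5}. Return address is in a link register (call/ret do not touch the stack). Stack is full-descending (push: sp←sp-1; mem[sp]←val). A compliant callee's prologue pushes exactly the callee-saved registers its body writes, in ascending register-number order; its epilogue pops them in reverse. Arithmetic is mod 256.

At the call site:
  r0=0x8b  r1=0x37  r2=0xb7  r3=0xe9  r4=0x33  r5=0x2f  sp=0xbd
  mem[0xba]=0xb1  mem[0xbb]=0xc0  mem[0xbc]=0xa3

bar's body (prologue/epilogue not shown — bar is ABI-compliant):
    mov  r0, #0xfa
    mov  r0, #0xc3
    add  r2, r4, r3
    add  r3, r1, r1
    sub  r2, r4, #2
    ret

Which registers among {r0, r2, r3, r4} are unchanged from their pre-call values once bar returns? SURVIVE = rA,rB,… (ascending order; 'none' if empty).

prologue: push r2 → mem[0xbc]=0xb7, sp=0xbc
prologue: push r3 → mem[0xbb]=0xe9, sp=0xbb
body[0] mov  r0, #0xfa → r0=0xfa
body[1] mov  r0, #0xc3 → r0=0xc3
body[2] add  r2, r4, r3 → r2=0x1c
body[3] add  r3, r1, r1 → r3=0x6e
body[4] sub  r2, r4, #2 → r2=0x31
epilogue: pop r3=0xe9, sp=0xbc
epilogue: pop r2=0xb7, sp=0xbd
r0: caller-saved, written=True
r2: callee-saved, written=True
r3: callee-saved, written=True
r4: callee-saved, written=False

SURVIVE = r2,r3,r4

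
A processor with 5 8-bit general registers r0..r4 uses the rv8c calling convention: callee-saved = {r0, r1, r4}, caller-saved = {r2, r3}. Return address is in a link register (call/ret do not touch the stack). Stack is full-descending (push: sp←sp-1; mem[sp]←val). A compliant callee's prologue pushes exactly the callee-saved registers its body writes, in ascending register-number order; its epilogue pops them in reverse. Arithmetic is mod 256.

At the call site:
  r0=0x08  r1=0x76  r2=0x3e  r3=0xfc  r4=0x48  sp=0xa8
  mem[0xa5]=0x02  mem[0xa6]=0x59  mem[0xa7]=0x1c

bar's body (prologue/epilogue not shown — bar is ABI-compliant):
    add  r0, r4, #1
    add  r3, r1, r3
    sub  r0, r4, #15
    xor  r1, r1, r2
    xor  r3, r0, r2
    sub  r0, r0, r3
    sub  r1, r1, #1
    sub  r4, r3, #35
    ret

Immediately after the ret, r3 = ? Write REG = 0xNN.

REG = 0x07

prologue: push r0 → mem[0xa7]=0x08, sp=0xa7
prologue: push r1 → mem[0xa6]=0x76, sp=0xa6
prologue: push r4 → mem[0xa5]=0x48, sp=0xa5
body[0] add  r0, r4, #1 → r0=0x49
body[1] add  r3, r1, r3 → r3=0x72
body[2] sub  r0, r4, #15 → r0=0x39
body[3] xor  r1, r1, r2 → r1=0x48
body[4] xor  r3, r0, r2 → r3=0x07
body[5] sub  r0, r0, r3 → r0=0x32
body[6] sub  r1, r1, #1 → r1=0x47
body[7] sub  r4, r3, #35 → r4=0xe4
epilogue: pop r4=0x48, sp=0xa6
epilogue: pop r1=0x76, sp=0xa7
epilogue: pop r0=0x08, sp=0xa8
r3 is caller-saved → body value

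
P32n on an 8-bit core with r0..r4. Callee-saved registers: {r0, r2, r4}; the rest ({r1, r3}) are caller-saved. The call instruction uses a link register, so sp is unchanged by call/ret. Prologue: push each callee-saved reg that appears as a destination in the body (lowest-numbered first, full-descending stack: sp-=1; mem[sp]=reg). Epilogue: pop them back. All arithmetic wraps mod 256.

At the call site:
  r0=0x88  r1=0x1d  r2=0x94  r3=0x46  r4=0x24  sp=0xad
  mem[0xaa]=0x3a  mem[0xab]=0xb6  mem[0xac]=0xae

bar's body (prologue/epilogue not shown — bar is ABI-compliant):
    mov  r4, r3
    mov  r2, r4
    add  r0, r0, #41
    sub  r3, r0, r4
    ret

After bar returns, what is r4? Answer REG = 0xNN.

REG = 0x24

prologue: push r0 -> mem[0xac]=0x88, sp=0xac
prologue: push r2 -> mem[0xab]=0x94, sp=0xab
prologue: push r4 -> mem[0xaa]=0x24, sp=0xaa
body[0] mov  r4, r3 -> r4=0x46
body[1] mov  r2, r4 -> r2=0x46
body[2] add  r0, r0, #41 -> r0=0xb1
body[3] sub  r3, r0, r4 -> r3=0x6b
epilogue: pop r4=0x24, sp=0xab
epilogue: pop r2=0x94, sp=0xac
epilogue: pop r0=0x88, sp=0xad
r4 is callee-saved -> restored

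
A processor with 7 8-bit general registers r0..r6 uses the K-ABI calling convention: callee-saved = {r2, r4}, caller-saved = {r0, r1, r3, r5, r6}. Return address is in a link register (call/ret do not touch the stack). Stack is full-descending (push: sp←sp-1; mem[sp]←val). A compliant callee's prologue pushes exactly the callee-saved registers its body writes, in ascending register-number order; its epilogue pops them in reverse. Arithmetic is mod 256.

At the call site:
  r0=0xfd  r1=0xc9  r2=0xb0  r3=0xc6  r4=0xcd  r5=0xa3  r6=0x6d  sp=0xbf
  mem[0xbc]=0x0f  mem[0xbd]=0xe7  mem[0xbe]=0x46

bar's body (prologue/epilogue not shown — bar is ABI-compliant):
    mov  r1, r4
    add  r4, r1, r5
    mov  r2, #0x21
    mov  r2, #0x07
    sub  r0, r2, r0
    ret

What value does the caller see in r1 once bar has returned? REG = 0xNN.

REG = 0xcd

prologue: push r2 → mem[0xbe]=0xb0, sp=0xbe
prologue: push r4 → mem[0xbd]=0xcd, sp=0xbd
body[0] mov  r1, r4 → r1=0xcd
body[1] add  r4, r1, r5 → r4=0x70
body[2] mov  r2, #0x21 → r2=0x21
body[3] mov  r2, #0x07 → r2=0x07
body[4] sub  r0, r2, r0 → r0=0x0a
epilogue: pop r4=0xcd, sp=0xbe
epilogue: pop r2=0xb0, sp=0xbf
r1 is caller-saved → body value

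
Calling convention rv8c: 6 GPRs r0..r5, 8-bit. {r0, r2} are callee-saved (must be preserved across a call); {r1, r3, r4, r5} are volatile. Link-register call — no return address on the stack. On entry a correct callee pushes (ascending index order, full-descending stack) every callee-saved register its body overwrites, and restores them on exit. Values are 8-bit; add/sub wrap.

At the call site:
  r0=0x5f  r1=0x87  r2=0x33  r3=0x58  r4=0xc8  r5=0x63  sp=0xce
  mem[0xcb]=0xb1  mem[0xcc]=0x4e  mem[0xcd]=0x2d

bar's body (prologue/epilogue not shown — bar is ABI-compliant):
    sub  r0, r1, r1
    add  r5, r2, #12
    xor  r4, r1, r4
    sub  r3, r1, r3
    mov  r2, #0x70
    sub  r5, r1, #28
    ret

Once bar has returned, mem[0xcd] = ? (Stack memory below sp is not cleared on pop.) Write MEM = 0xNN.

MEM = 0x5f

prologue: push r0 -> mem[0xcd]=0x5f, sp=0xcd
prologue: push r2 -> mem[0xcc]=0x33, sp=0xcc
body[0] sub  r0, r1, r1 -> r0=0x00
body[1] add  r5, r2, #12 -> r5=0x3f
body[2] xor  r4, r1, r4 -> r4=0x4f
body[3] sub  r3, r1, r3 -> r3=0x2f
body[4] mov  r2, #0x70 -> r2=0x70
body[5] sub  r5, r1, #28 -> r5=0x6b
epilogue: pop r2=0x33, sp=0xcd
epilogue: pop r0=0x5f, sp=0xce
prologue pushed ['r0', 'r2'] at ['0xcd', '0xcc']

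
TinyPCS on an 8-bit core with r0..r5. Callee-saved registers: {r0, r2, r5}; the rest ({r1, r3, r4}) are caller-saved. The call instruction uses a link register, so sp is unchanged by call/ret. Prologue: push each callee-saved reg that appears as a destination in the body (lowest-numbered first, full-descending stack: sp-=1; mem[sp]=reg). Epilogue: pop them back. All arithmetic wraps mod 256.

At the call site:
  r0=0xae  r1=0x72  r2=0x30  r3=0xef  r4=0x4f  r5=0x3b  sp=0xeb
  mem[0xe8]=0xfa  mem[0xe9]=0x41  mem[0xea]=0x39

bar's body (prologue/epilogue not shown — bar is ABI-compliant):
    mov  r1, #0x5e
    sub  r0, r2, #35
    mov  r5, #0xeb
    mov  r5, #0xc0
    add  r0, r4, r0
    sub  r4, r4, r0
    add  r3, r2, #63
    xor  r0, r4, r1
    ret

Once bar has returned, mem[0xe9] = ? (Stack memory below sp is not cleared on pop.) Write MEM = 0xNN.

prologue: push r0 -> mem[0xea]=0xae, sp=0xea
prologue: push r5 -> mem[0xe9]=0x3b, sp=0xe9
body[0] mov  r1, #0x5e -> r1=0x5e
body[1] sub  r0, r2, #35 -> r0=0x0d
body[2] mov  r5, #0xeb -> r5=0xeb
body[3] mov  r5, #0xc0 -> r5=0xc0
body[4] add  r0, r4, r0 -> r0=0x5c
body[5] sub  r4, r4, r0 -> r4=0xf3
body[6] add  r3, r2, #63 -> r3=0x6f
body[7] xor  r0, r4, r1 -> r0=0xad
epilogue: pop r5=0x3b, sp=0xea
epilogue: pop r0=0xae, sp=0xeb
prologue pushed ['r0', 'r5'] at ['0xea', '0xe9']

MEM = 0x3b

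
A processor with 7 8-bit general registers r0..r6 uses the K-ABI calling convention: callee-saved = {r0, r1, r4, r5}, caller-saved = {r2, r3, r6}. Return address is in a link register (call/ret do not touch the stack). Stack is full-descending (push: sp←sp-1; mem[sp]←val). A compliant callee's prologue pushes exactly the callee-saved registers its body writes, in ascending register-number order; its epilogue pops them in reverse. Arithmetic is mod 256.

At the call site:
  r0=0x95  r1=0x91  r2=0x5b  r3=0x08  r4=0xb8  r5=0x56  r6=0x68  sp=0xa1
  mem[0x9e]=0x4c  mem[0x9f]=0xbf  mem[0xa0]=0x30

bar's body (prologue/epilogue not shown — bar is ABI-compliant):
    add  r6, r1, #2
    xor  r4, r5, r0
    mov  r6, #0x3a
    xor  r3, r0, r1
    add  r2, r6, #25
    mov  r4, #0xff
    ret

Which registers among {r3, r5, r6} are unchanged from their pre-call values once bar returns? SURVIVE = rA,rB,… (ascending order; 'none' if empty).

prologue: push r4 → mem[0xa0]=0xb8, sp=0xa0
body[0] add  r6, r1, #2 → r6=0x93
body[1] xor  r4, r5, r0 → r4=0xc3
body[2] mov  r6, #0x3a → r6=0x3a
body[3] xor  r3, r0, r1 → r3=0x04
body[4] add  r2, r6, #25 → r2=0x53
body[5] mov  r4, #0xff → r4=0xff
epilogue: pop r4=0xb8, sp=0xa1
r3: caller-saved, written=True
r5: callee-saved, written=False
r6: caller-saved, written=True

SURVIVE = r5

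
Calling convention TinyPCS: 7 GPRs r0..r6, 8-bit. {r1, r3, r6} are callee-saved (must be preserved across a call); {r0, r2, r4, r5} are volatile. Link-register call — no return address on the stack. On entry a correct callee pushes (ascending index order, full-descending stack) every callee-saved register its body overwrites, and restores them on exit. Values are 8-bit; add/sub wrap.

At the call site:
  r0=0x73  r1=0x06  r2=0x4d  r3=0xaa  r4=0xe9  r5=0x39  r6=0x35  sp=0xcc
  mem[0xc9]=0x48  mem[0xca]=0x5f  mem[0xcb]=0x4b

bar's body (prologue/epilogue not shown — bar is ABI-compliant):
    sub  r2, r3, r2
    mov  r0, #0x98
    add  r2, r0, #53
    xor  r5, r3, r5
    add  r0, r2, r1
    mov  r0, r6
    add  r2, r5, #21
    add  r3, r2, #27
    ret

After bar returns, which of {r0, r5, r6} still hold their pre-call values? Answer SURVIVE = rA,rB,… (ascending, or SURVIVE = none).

SURVIVE = r6

prologue: push r3 → mem[0xcb]=0xaa, sp=0xcb
body[0] sub  r2, r3, r2 → r2=0x5d
body[1] mov  r0, #0x98 → r0=0x98
body[2] add  r2, r0, #53 → r2=0xcd
body[3] xor  r5, r3, r5 → r5=0x93
body[4] add  r0, r2, r1 → r0=0xd3
body[5] mov  r0, r6 → r0=0x35
body[6] add  r2, r5, #21 → r2=0xa8
body[7] add  r3, r2, #27 → r3=0xc3
epilogue: pop r3=0xaa, sp=0xcc
r0: caller-saved, written=True
r5: caller-saved, written=True
r6: callee-saved, written=False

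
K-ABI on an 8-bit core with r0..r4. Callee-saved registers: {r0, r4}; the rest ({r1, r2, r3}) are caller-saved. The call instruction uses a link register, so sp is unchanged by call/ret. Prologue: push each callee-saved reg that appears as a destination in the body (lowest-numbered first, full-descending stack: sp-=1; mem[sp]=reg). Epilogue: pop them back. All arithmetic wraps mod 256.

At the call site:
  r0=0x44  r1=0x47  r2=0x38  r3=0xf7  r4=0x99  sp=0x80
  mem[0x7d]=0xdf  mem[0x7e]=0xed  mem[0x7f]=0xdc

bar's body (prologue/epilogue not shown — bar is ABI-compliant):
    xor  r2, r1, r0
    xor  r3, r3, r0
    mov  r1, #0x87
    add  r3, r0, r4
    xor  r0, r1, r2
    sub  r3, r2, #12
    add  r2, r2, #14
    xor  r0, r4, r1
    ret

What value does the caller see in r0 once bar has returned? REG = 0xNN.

REG = 0x44

prologue: push r0 → mem[0x7f]=0x44, sp=0x7f
body[0] xor  r2, r1, r0 → r2=0x03
body[1] xor  r3, r3, r0 → r3=0xb3
body[2] mov  r1, #0x87 → r1=0x87
body[3] add  r3, r0, r4 → r3=0xdd
body[4] xor  r0, r1, r2 → r0=0x84
body[5] sub  r3, r2, #12 → r3=0xf7
body[6] add  r2, r2, #14 → r2=0x11
body[7] xor  r0, r4, r1 → r0=0x1e
epilogue: pop r0=0x44, sp=0x80
r0 is callee-saved → restored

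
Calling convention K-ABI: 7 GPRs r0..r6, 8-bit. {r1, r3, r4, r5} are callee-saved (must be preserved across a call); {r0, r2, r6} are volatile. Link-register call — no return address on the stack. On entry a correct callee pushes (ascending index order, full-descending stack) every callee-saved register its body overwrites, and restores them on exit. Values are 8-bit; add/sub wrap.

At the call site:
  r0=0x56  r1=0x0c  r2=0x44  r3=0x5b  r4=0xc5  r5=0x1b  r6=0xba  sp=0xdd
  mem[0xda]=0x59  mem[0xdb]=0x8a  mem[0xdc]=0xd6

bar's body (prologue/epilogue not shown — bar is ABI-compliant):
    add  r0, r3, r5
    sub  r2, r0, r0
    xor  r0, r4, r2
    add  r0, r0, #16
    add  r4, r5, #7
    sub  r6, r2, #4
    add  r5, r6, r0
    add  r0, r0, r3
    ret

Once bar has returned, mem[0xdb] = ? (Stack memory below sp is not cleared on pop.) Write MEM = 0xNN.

MEM = 0x1b

prologue: push r4 → mem[0xdc]=0xc5, sp=0xdc
prologue: push r5 → mem[0xdb]=0x1b, sp=0xdb
body[0] add  r0, r3, r5 → r0=0x76
body[1] sub  r2, r0, r0 → r2=0x00
body[2] xor  r0, r4, r2 → r0=0xc5
body[3] add  r0, r0, #16 → r0=0xd5
body[4] add  r4, r5, #7 → r4=0x22
body[5] sub  r6, r2, #4 → r6=0xfc
body[6] add  r5, r6, r0 → r5=0xd1
body[7] add  r0, r0, r3 → r0=0x30
epilogue: pop r5=0x1b, sp=0xdc
epilogue: pop r4=0xc5, sp=0xdd
prologue pushed ['r4', 'r5'] at ['0xdc', '0xdb']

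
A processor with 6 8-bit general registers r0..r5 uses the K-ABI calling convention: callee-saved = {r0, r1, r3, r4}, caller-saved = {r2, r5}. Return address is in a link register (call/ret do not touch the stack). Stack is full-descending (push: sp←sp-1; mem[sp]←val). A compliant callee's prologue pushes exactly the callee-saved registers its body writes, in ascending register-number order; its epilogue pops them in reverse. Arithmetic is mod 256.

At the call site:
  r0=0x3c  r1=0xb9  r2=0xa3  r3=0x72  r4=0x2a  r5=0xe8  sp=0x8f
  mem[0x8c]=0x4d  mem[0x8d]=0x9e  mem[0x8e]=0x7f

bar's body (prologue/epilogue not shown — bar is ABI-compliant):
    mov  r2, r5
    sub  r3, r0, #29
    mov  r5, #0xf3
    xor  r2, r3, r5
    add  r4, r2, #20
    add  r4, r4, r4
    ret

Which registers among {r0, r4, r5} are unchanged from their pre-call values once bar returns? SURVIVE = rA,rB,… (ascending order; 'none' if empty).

prologue: push r3 → mem[0x8e]=0x72, sp=0x8e
prologue: push r4 → mem[0x8d]=0x2a, sp=0x8d
body[0] mov  r2, r5 → r2=0xe8
body[1] sub  r3, r0, #29 → r3=0x1f
body[2] mov  r5, #0xf3 → r5=0xf3
body[3] xor  r2, r3, r5 → r2=0xec
body[4] add  r4, r2, #20 → r4=0x00
body[5] add  r4, r4, r4 → r4=0x00
epilogue: pop r4=0x2a, sp=0x8e
epilogue: pop r3=0x72, sp=0x8f
r0: callee-saved, written=False
r4: callee-saved, written=True
r5: caller-saved, written=True

SURVIVE = r0,r4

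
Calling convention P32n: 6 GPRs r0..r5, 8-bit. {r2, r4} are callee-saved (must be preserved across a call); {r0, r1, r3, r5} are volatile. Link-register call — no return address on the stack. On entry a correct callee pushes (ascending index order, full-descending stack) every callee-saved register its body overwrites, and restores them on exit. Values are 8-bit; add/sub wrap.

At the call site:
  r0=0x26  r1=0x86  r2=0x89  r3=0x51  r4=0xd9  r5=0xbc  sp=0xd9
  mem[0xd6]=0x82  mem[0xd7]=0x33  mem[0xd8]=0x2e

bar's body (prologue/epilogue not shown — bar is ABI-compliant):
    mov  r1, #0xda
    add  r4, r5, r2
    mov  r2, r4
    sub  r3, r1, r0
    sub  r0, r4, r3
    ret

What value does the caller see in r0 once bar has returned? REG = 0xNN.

REG = 0x91

prologue: push r2 -> mem[0xd8]=0x89, sp=0xd8
prologue: push r4 -> mem[0xd7]=0xd9, sp=0xd7
body[0] mov  r1, #0xda -> r1=0xda
body[1] add  r4, r5, r2 -> r4=0x45
body[2] mov  r2, r4 -> r2=0x45
body[3] sub  r3, r1, r0 -> r3=0xb4
body[4] sub  r0, r4, r3 -> r0=0x91
epilogue: pop r4=0xd9, sp=0xd8
epilogue: pop r2=0x89, sp=0xd9
r0 is caller-saved -> body value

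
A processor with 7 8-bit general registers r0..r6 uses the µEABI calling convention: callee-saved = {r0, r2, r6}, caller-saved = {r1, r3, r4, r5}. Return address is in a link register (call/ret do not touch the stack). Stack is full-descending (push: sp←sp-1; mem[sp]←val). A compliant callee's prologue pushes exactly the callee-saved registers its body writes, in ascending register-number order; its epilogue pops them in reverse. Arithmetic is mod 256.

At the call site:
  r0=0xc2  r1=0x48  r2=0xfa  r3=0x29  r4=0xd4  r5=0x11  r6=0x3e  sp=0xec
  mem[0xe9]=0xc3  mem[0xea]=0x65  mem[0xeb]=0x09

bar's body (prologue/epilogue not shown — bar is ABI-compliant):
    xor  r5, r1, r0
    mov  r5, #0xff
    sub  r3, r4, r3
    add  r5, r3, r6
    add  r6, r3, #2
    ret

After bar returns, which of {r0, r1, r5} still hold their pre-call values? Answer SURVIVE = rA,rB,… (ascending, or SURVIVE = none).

prologue: push r6 → mem[0xeb]=0x3e, sp=0xeb
body[0] xor  r5, r1, r0 → r5=0x8a
body[1] mov  r5, #0xff → r5=0xff
body[2] sub  r3, r4, r3 → r3=0xab
body[3] add  r5, r3, r6 → r5=0xe9
body[4] add  r6, r3, #2 → r6=0xad
epilogue: pop r6=0x3e, sp=0xec
r0: callee-saved, written=False
r1: caller-saved, written=False
r5: caller-saved, written=True

SURVIVE = r0,r1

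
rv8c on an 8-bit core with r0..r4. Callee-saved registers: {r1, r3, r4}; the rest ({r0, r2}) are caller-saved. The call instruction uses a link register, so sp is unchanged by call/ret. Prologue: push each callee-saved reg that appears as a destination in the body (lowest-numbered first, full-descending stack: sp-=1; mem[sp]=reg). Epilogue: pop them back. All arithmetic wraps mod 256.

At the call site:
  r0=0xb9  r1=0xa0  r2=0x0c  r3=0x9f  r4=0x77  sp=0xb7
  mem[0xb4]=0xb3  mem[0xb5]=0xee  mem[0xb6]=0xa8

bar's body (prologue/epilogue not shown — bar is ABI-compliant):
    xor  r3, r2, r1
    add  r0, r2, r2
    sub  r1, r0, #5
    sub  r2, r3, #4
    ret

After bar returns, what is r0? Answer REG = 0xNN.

prologue: push r1 -> mem[0xb6]=0xa0, sp=0xb6
prologue: push r3 -> mem[0xb5]=0x9f, sp=0xb5
body[0] xor  r3, r2, r1 -> r3=0xac
body[1] add  r0, r2, r2 -> r0=0x18
body[2] sub  r1, r0, #5 -> r1=0x13
body[3] sub  r2, r3, #4 -> r2=0xa8
epilogue: pop r3=0x9f, sp=0xb6
epilogue: pop r1=0xa0, sp=0xb7
r0 is caller-saved -> body value

REG = 0x18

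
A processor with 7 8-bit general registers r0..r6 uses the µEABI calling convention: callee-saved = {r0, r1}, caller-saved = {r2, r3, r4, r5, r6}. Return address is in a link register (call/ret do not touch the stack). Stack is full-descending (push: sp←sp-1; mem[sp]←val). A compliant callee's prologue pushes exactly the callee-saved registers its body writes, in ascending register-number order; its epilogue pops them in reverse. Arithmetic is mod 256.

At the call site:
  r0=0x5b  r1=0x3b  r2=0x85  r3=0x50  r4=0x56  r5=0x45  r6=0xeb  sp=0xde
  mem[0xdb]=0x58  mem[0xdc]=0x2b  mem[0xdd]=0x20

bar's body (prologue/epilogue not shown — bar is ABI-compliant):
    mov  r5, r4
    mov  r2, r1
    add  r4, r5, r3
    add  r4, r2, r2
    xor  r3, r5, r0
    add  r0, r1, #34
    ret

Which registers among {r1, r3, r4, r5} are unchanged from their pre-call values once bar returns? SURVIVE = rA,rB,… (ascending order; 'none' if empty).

SURVIVE = r1

prologue: push r0 → mem[0xdd]=0x5b, sp=0xdd
body[0] mov  r5, r4 → r5=0x56
body[1] mov  r2, r1 → r2=0x3b
body[2] add  r4, r5, r3 → r4=0xa6
body[3] add  r4, r2, r2 → r4=0x76
body[4] xor  r3, r5, r0 → r3=0x0d
body[5] add  r0, r1, #34 → r0=0x5d
epilogue: pop r0=0x5b, sp=0xde
r1: callee-saved, written=False
r3: caller-saved, written=True
r4: caller-saved, written=True
r5: caller-saved, written=True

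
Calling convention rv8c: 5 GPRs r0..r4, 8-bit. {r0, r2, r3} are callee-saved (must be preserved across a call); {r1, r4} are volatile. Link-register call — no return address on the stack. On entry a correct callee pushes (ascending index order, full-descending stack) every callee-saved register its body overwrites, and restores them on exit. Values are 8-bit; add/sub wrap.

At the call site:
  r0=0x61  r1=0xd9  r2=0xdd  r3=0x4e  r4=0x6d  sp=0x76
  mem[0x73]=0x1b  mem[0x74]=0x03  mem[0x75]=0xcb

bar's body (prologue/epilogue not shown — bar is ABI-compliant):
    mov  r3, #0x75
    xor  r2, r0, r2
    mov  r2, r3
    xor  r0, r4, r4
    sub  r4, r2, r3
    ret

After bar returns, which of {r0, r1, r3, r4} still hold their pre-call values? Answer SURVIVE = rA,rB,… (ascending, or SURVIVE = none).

prologue: push r0 → mem[0x75]=0x61, sp=0x75
prologue: push r2 → mem[0x74]=0xdd, sp=0x74
prologue: push r3 → mem[0x73]=0x4e, sp=0x73
body[0] mov  r3, #0x75 → r3=0x75
body[1] xor  r2, r0, r2 → r2=0xbc
body[2] mov  r2, r3 → r2=0x75
body[3] xor  r0, r4, r4 → r0=0x00
body[4] sub  r4, r2, r3 → r4=0x00
epilogue: pop r3=0x4e, sp=0x74
epilogue: pop r2=0xdd, sp=0x75
epilogue: pop r0=0x61, sp=0x76
r0: callee-saved, written=True
r1: caller-saved, written=False
r3: callee-saved, written=True
r4: caller-saved, written=True

SURVIVE = r0,r1,r3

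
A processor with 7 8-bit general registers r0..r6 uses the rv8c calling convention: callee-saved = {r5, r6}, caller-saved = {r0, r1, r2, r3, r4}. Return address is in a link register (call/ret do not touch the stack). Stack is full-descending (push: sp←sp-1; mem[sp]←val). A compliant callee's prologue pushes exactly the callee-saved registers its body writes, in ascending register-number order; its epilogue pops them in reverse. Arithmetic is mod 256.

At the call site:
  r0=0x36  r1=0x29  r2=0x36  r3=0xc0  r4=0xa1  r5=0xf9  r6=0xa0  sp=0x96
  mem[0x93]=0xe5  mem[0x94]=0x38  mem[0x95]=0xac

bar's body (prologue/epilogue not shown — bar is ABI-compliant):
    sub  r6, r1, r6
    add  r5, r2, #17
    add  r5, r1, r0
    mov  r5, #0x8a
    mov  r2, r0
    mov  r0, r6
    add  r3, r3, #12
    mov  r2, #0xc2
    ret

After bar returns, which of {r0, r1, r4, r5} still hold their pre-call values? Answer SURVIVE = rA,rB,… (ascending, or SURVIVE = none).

prologue: push r5 → mem[0x95]=0xf9, sp=0x95
prologue: push r6 → mem[0x94]=0xa0, sp=0x94
body[0] sub  r6, r1, r6 → r6=0x89
body[1] add  r5, r2, #17 → r5=0x47
body[2] add  r5, r1, r0 → r5=0x5f
body[3] mov  r5, #0x8a → r5=0x8a
body[4] mov  r2, r0 → r2=0x36
body[5] mov  r0, r6 → r0=0x89
body[6] add  r3, r3, #12 → r3=0xcc
body[7] mov  r2, #0xc2 → r2=0xc2
epilogue: pop r6=0xa0, sp=0x95
epilogue: pop r5=0xf9, sp=0x96
r0: caller-saved, written=True
r1: caller-saved, written=False
r4: caller-saved, written=False
r5: callee-saved, written=True

SURVIVE = r1,r4,r5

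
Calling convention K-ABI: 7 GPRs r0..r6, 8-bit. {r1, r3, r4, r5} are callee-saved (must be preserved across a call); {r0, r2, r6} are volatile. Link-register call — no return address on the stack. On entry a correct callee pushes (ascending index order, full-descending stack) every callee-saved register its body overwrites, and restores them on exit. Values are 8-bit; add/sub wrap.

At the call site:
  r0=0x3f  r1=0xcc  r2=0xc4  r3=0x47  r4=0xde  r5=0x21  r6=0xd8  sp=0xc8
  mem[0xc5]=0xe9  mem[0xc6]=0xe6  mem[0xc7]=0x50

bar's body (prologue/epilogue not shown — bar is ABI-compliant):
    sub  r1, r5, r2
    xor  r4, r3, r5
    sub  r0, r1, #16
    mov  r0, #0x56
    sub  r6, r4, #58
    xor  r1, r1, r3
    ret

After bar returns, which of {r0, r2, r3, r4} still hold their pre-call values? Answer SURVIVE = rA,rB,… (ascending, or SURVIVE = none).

prologue: push r1 -> mem[0xc7]=0xcc, sp=0xc7
prologue: push r4 -> mem[0xc6]=0xde, sp=0xc6
body[0] sub  r1, r5, r2 -> r1=0x5d
body[1] xor  r4, r3, r5 -> r4=0x66
body[2] sub  r0, r1, #16 -> r0=0x4d
body[3] mov  r0, #0x56 -> r0=0x56
body[4] sub  r6, r4, #58 -> r6=0x2c
body[5] xor  r1, r1, r3 -> r1=0x1a
epilogue: pop r4=0xde, sp=0xc7
epilogue: pop r1=0xcc, sp=0xc8
r0: caller-saved, written=True
r2: caller-saved, written=False
r3: callee-saved, written=False
r4: callee-saved, written=True

SURVIVE = r2,r3,r4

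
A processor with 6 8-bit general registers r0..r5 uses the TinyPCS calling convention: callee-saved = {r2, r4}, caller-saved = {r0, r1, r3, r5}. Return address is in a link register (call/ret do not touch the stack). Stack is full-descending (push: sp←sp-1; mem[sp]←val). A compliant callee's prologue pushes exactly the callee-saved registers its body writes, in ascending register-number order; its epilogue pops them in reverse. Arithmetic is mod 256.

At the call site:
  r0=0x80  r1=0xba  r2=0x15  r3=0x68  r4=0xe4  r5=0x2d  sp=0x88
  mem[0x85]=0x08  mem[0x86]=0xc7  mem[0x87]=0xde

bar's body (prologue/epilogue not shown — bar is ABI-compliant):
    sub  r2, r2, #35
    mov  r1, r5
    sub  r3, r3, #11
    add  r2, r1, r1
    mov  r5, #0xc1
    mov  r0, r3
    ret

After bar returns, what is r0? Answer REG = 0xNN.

REG = 0x5d

prologue: push r2 -> mem[0x87]=0x15, sp=0x87
body[0] sub  r2, r2, #35 -> r2=0xf2
body[1] mov  r1, r5 -> r1=0x2d
body[2] sub  r3, r3, #11 -> r3=0x5d
body[3] add  r2, r1, r1 -> r2=0x5a
body[4] mov  r5, #0xc1 -> r5=0xc1
body[5] mov  r0, r3 -> r0=0x5d
epilogue: pop r2=0x15, sp=0x88
r0 is caller-saved -> body value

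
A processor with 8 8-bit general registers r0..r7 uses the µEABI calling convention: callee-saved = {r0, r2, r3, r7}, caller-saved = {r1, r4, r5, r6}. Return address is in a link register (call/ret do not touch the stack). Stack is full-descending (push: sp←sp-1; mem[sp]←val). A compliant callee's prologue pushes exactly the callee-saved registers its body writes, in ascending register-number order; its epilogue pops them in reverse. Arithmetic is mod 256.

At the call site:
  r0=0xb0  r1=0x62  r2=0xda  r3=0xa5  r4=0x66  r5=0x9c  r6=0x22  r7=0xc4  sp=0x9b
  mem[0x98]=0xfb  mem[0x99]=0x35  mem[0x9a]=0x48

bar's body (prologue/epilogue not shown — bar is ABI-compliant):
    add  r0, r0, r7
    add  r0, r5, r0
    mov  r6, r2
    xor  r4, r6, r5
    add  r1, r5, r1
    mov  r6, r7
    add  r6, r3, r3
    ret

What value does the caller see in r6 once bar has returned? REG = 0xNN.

prologue: push r0 → mem[0x9a]=0xb0, sp=0x9a
body[0] add  r0, r0, r7 → r0=0x74
body[1] add  r0, r5, r0 → r0=0x10
body[2] mov  r6, r2 → r6=0xda
body[3] xor  r4, r6, r5 → r4=0x46
body[4] add  r1, r5, r1 → r1=0xfe
body[5] mov  r6, r7 → r6=0xc4
body[6] add  r6, r3, r3 → r6=0x4a
epilogue: pop r0=0xb0, sp=0x9b
r6 is caller-saved → body value

REG = 0x4a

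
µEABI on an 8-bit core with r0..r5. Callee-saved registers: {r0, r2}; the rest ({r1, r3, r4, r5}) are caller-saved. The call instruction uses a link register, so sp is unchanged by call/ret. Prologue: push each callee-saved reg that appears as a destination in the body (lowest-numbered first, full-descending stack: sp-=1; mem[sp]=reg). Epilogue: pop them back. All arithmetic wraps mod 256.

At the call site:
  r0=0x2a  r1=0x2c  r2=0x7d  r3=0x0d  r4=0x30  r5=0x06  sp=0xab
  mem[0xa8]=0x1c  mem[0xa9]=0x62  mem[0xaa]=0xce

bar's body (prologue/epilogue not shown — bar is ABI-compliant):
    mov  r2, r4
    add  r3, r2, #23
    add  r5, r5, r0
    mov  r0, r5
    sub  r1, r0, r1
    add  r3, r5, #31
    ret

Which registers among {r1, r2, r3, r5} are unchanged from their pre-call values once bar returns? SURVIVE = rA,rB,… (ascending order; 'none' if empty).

prologue: push r0 → mem[0xaa]=0x2a, sp=0xaa
prologue: push r2 → mem[0xa9]=0x7d, sp=0xa9
body[0] mov  r2, r4 → r2=0x30
body[1] add  r3, r2, #23 → r3=0x47
body[2] add  r5, r5, r0 → r5=0x30
body[3] mov  r0, r5 → r0=0x30
body[4] sub  r1, r0, r1 → r1=0x04
body[5] add  r3, r5, #31 → r3=0x4f
epilogue: pop r2=0x7d, sp=0xaa
epilogue: pop r0=0x2a, sp=0xab
r1: caller-saved, written=True
r2: callee-saved, written=True
r3: caller-saved, written=True
r5: caller-saved, written=True

SURVIVE = r2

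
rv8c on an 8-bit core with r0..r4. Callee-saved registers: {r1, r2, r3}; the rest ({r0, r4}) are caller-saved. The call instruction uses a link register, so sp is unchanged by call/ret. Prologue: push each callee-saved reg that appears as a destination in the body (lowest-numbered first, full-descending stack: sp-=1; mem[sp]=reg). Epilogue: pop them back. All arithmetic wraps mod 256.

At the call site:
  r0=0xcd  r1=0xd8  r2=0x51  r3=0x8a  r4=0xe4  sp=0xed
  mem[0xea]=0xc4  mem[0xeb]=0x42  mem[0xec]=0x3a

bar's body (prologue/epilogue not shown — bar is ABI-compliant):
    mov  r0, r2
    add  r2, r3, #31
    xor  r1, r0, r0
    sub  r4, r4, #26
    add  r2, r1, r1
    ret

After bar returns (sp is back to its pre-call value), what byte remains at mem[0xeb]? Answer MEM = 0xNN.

MEM = 0x51

prologue: push r1 -> mem[0xec]=0xd8, sp=0xec
prologue: push r2 -> mem[0xeb]=0x51, sp=0xeb
body[0] mov  r0, r2 -> r0=0x51
body[1] add  r2, r3, #31 -> r2=0xa9
body[2] xor  r1, r0, r0 -> r1=0x00
body[3] sub  r4, r4, #26 -> r4=0xca
body[4] add  r2, r1, r1 -> r2=0x00
epilogue: pop r2=0x51, sp=0xec
epilogue: pop r1=0xd8, sp=0xed
prologue pushed ['r1', 'r2'] at ['0xec', '0xeb']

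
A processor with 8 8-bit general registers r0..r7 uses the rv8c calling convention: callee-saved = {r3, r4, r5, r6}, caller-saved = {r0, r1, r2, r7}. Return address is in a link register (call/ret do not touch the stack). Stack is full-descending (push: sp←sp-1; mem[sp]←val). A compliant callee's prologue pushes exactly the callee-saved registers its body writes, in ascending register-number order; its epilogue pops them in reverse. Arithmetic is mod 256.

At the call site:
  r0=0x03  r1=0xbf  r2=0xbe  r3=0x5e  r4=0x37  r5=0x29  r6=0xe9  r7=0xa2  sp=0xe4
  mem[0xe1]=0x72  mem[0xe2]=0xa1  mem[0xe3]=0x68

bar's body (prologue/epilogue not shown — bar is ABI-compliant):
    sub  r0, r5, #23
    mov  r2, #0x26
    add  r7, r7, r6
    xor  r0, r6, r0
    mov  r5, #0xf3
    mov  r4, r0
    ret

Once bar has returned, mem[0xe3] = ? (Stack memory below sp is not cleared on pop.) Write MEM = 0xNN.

MEM = 0x37

prologue: push r4 → mem[0xe3]=0x37, sp=0xe3
prologue: push r5 → mem[0xe2]=0x29, sp=0xe2
body[0] sub  r0, r5, #23 → r0=0x12
body[1] mov  r2, #0x26 → r2=0x26
body[2] add  r7, r7, r6 → r7=0x8b
body[3] xor  r0, r6, r0 → r0=0xfb
body[4] mov  r5, #0xf3 → r5=0xf3
body[5] mov  r4, r0 → r4=0xfb
epilogue: pop r5=0x29, sp=0xe3
epilogue: pop r4=0x37, sp=0xe4
prologue pushed ['r4', 'r5'] at ['0xe3', '0xe2']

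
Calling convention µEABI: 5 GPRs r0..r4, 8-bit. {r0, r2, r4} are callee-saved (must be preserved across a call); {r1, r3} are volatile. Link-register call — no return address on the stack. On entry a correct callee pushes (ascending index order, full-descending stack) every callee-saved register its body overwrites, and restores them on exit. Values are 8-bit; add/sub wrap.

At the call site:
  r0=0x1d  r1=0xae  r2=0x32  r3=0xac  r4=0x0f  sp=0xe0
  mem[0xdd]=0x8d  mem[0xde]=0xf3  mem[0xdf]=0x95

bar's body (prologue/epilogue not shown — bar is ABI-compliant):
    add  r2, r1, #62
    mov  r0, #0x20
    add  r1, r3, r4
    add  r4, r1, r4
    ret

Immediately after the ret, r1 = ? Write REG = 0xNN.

REG = 0xbb

prologue: push r0 → mem[0xdf]=0x1d, sp=0xdf
prologue: push r2 → mem[0xde]=0x32, sp=0xde
prologue: push r4 → mem[0xdd]=0x0f, sp=0xdd
body[0] add  r2, r1, #62 → r2=0xec
body[1] mov  r0, #0x20 → r0=0x20
body[2] add  r1, r3, r4 → r1=0xbb
body[3] add  r4, r1, r4 → r4=0xca
epilogue: pop r4=0x0f, sp=0xde
epilogue: pop r2=0x32, sp=0xdf
epilogue: pop r0=0x1d, sp=0xe0
r1 is caller-saved → body value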